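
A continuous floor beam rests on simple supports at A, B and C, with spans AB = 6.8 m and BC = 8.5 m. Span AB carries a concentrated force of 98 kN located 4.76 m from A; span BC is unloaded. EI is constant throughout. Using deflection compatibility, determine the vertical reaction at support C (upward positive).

R_C = -6.22 kN

Take M_B as the redundant. Released structure: two simple spans AB and BC with a hinge at B.
Rotations at B on the released spans (each span's end-slope, ×1/EI):
  span AB: point load 98 at a = 4.76: Pab(L + a)/(6LEI) = 269.6/EI
  relative rotation θ_0 = (269.6 + 0)/EI = 269.6/EI
A unit hogging moment at B produces rotation L₁/(3EI) + L₂/(3EI) = 5.1/EI.
Compatibility: M_B·(L₁+L₂)/(3EI) = θ_0, giving M_B = 52.87 kN·m (hogging).
Span BC, ΣM about C: R_B^{BC}·8.5 = 0 + 52.87, so R_B^{BC} = 6.22 kN and R_C = 0 − 6.22 = -6.22 kN.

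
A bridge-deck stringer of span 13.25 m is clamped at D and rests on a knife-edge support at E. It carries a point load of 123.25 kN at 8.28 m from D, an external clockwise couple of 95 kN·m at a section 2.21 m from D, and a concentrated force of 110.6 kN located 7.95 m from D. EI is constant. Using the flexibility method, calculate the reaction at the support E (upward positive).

R_E = 108.2 kN

Choose R_E as the redundant. The primary structure is the cantilever fixed at D.
Downward deflection at the released point E due to the loads:
  point load 123.25 at a = 8.28: Pa²(3L − a)/(6EI) = 44319/EI
  clockwise couple 95 at a = 2.21: M₀a(2L − a)/(2EI) = 2550/EI
  point load 110.6 at a = 7.95: Pa²(3L − a)/(6EI) = 37048/EI
  δ_0 = 83917/EI
Tip deflection under a unit load at E: L³/(3EI) = 775.4/EI.
The prop prevents deflection at E: R_E = δ_0/δ_{EE} = 83917/775.4 = 108.2 kN.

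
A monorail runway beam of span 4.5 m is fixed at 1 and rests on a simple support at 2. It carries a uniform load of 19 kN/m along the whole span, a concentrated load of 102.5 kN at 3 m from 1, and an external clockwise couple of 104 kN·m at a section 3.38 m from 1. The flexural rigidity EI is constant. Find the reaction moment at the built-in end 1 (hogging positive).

M_1 = 74.09 kN·m

Remove the prop at 2; the released (primary) structure is a cantilever built in at 1.
Free-end deflection of the primary structure under the applied loading (downward +):
  UDL 19: wL⁴/(8EI) = 973.9/EI
  point load 102.5 at a = 3: Pa²(3L − a)/(6EI) = 1614/EI
  clockwise couple 104 at a = 3.38: M₀a(2L − a)/(2EI) = 987.8/EI
  δ_0 = 3576/EI
Flexibility coefficient — unit upward force at 2: δ_{22} = L³/(3EI) = 30.38/EI.
Compatibility at 2: δ_0 − R_2·δ_{22} = 0, so R_2 = 3576/30.38 = 117.7 kN.
Moment equilibrium about 1: M_1 = Σ(load moments about 1) − R_2·L = 603.9 − 117.7×4.5 = 74.09 kN·m.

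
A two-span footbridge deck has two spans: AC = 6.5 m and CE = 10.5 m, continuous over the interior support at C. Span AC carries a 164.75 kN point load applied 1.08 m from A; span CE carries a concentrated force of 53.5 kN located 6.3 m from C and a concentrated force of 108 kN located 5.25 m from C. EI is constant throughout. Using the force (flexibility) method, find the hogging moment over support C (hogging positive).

M_C = 222.7 kN·m

Take M_C as the redundant. Released structure: two simple spans AC and CE with a hinge at C.
Discontinuity in slope at C on the released structure — sum the simple-span end rotations:
  span AC: point load 164.75 at a = 1.08: Pab(L + a)/(6LEI) = 187.4/EI
  span CE: point load 53.5 at a = 6.3: Pab(L + b)/(6LEI) = 330.3/EI
  span CE: point load 108 at a = 5.25: Pab(L + b)/(6LEI) = 744.2/EI
  relative rotation θ_0 = (187.4 + 1074)/EI = 1262/EI
A unit hogging moment at C produces rotation L₁/(3EI) + L₂/(3EI) = 5.667/EI.
Slope continuity at C: θ_0 = M_C·5.667/EI, so M_C = 1262/5.667 = 222.7 kN·m (hogging).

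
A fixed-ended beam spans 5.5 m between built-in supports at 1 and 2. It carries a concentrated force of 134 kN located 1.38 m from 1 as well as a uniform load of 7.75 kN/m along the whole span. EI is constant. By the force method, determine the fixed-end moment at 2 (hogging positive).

Take the two fixed-end moments M_1, M_2 as redundants; the released structure is the simple span 12.
On the primary (simply-supported) span, the end slopes from the loading are:
  at 1: point load 134 at a = 1.38: Pab(L + b)/(6LEI) = 222.1/EI
  at 2: point load 134 at a = 1.38: Pab(L + a)/(6LEI) = 158.8/EI
  at 1: UDL 7.75: wL³/(24EI) = 53.73/EI
  at 2: UDL 7.75: wL³/(24EI) = 53.73/EI
  θ_10 = 275.8/EI,  θ_20 = 212.6/EI
Flexibility coefficients: a unit moment at one end gives L/(3EI) there and L/(6EI) at the far end, so f₁₁ = f₂₂ = 1.833/EI and f₁₂ = f₂₁ = 0.9167/EI.
Compatibility — zero rotation at each built-in end:
  1.833 M_1 + 0.9167 M_2 = 275.8
  0.9167 M_1 + 1.833 M_2 = 212.6
Solving the pair gives M_1 = 123.3 kN·m and M_2 = 54.29 kN·m (hogging).

M_2 = 54.29 kN·m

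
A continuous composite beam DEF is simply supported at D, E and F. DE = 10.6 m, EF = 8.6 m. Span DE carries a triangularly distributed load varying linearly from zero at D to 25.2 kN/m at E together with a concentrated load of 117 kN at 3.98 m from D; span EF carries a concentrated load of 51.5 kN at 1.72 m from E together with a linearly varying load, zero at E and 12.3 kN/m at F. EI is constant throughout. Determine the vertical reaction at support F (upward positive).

R_F = 14.52 kN

Insert a hinge at E; M_E is the redundant, and each span becomes simply supported.
Discontinuity in slope at E on the released structure — sum the simple-span end rotations:
  span DE: triangular load, peak 25.2: w₀L³/(45EI) = 667/EI
  span DE: point load 117 at a = 3.98: Pab(L + a)/(6LEI) = 706.7/EI
  span EF: point load 51.5 at a = 1.72: Pab(L + b)/(6LEI) = 182.8/EI
  span EF: triangular load, peak 12.3: 7w₀L³/(360EI) = 152.1/EI
  relative rotation θ_0 = (1374 + 335)/EI = 1709/EI
A unit hogging moment at E produces rotation L₁/(3EI) + L₂/(3EI) = 6.4/EI.
Compatibility: M_E·(L₁+L₂)/(3EI) = θ_0, giving M_E = 267 kN·m (hogging).
Span EF, ΣM about F: R_E^{EF}·8.6 = 505.9 + 267, so R_E^{EF} = 89.87 kN and R_F = 104.4 − 89.87 = 14.52 kN.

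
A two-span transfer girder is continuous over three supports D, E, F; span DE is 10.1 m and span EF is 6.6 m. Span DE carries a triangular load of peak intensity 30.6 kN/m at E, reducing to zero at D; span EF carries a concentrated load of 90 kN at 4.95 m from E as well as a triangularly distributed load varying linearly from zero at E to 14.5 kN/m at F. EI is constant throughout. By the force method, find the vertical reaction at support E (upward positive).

Insert a hinge at E; M_E is the redundant, and each span becomes simply supported.
End slopes at the hinge E, treating each span as simply supported:
  span DE: triangular load, peak 30.6: w₀L³/(45EI) = 700.6/EI
  span EF: point load 90 at a = 4.95: Pab(L + b)/(6LEI) = 153.1/EI
  span EF: triangular load, peak 14.5: 7w₀L³/(360EI) = 81.06/EI
  relative rotation θ_0 = (700.6 + 234.2)/EI = 934.8/EI
A unit hogging moment at E produces rotation L₁/(3EI) + L₂/(3EI) = 5.567/EI.
Compatibility: M_E·(L₁+L₂)/(3EI) = θ_0, giving M_E = 167.9 kN·m (hogging).
Span DE, ΣM about D with M_E applied at E: R_E^{DE}·10.1 = 1041 + 167.9, so R_E^{DE} = 119.6 kN and R_D = 154.5 − 119.6 = 34.88 kN.
Span EF, ΣM about F: R_E^{EF}·6.6 = 253.8 + 167.9, so R_E^{EF} = 63.89 kN and R_F = 137.8 − 63.89 = 73.96 kN.
R_E = 119.6 + 63.89 = 183.5 kN.

R_E = 183.5 kN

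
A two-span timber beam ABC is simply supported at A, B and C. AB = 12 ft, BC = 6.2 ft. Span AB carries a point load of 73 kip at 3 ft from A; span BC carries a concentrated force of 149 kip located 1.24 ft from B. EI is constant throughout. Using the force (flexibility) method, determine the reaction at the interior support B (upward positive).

R_B = 165.1 kip

Take M_B as the redundant. Released structure: two simple spans AB and BC with a hinge at B.
Discontinuity in slope at B on the released structure — sum the simple-span end rotations:
  span AB: point load 73 at a = 3: Pab(L + a)/(6LEI) = 410.6/EI
  span BC: point load 149 at a = 1.24: Pab(L + b)/(6LEI) = 274.9/EI
  relative rotation θ_0 = (410.6 + 274.9)/EI = 685.5/EI
A unit hogging moment at B produces rotation L₁/(3EI) + L₂/(3EI) = 6.067/EI.
Slope continuity at B: θ_0 = M_B·6.067/EI, so M_B = 685.5/6.067 = 113 kip·ft (hogging).
Span AB, ΣM about A with M_B applied at B: R_B^{AB}·12 = 219 + 113, so R_B^{AB} = 27.67 kip and R_A = 73 − 27.67 = 45.33 kip.
Span BC, ΣM about C: R_B^{BC}·6.2 = 739 + 113, so R_B^{BC} = 137.4 kip and R_C = 149 − 137.4 = 11.57 kip.
R_B = 27.67 + 137.4 = 165.1 kip.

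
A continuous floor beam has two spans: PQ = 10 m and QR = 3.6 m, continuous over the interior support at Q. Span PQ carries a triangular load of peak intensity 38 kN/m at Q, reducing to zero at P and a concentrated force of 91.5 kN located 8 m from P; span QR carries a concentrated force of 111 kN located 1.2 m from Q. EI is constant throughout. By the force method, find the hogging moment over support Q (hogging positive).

Release continuity at Q by inserting a hinge; the redundant is the internal moment M_Q. The primary structure is two simply-supported spans PQ and QR.
Discontinuity in slope at Q on the released structure — sum the simple-span end rotations:
  span PQ: triangular load, peak 38: w₀L³/(45EI) = 844.4/EI
  span PQ: point load 91.5 at a = 8: Pab(L + a)/(6LEI) = 439.2/EI
  span QR: point load 111 at a = 1.2: Pab(L + b)/(6LEI) = 88.8/EI
  relative rotation θ_0 = (1284 + 88.8)/EI = 1372/EI
A unit hogging moment at Q produces rotation L₁/(3EI) + L₂/(3EI) = 4.533/EI.
Slope continuity at Q: θ_0 = M_Q·4.533/EI, so M_Q = 1372/4.533 = 302.7 kN·m (hogging).

M_Q = 302.7 kN·m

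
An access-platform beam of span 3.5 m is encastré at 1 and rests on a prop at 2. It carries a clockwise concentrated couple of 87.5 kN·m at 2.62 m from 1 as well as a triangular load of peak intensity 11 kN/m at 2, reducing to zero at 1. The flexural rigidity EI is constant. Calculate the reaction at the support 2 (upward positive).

R_2 = 45.72 kN

Remove the prop at 2; the released (primary) structure is a cantilever built in at 1.
Downward deflection at the released point 2 due to the loads:
  clockwise couple 87.5 at a = 2.62: M₀a(2L − a)/(2EI) = 502.1/EI
  triangular load, peak 11 at the free end: 11w₀L⁴/(120EI) = 151.3/EI
  δ_0 = 653.4/EI
Flexibility coefficient — unit upward force at 2: δ_{22} = L³/(3EI) = 14.29/EI.
Compatibility at 2: δ_0 − R_2·δ_{22} = 0, so R_2 = 653.4/14.29 = 45.72 kN.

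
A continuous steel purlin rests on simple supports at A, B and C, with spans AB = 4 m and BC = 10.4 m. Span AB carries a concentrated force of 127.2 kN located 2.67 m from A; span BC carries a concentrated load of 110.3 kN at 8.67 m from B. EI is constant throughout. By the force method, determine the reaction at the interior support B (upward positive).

R_B = 135.5 kN

Release continuity at B by inserting a hinge; the redundant is the internal moment M_B. The primary structure is two simply-supported spans AB and BC.
Rotations at B on the released spans (each span's end-slope, ×1/EI):
  span AB: point load 127.2 at a = 2.67: Pab(L + a)/(6LEI) = 125.5/EI
  span BC: point load 110.3 at a = 8.67: Pab(L + b)/(6LEI) = 321.6/EI
  relative rotation θ_0 = (125.5 + 321.6)/EI = 447.1/EI
A unit hogging moment at B produces rotation L₁/(3EI) + L₂/(3EI) = 4.8/EI.
Slope continuity at B: θ_0 = M_B·4.8/EI, so M_B = 447.1/4.8 = 93.15 kN·m (hogging).
Span AB, ΣM about A with M_B applied at B: R_B^{AB}·4 = 339.6 + 93.15, so R_B^{AB} = 108.2 kN and R_A = 127.2 − 108.2 = 19.01 kN.
Span BC, ΣM about C: R_B^{BC}·10.4 = 190.8 + 93.15, so R_B^{BC} = 27.31 kN and R_C = 110.3 − 27.31 = 82.99 kN.
R_B = 108.2 + 27.31 = 135.5 kN.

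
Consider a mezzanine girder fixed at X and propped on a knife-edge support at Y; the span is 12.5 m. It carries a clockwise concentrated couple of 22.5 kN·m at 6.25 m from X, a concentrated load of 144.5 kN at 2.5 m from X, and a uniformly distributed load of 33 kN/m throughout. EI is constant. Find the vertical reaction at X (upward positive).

Release the roller at Y. Primary structure: cantilever fixed at X.
Downward deflection at the released point Y due to the loads:
  clockwise couple 22.5 at a = 6.25: M₀a(2L − a)/(2EI) = 1318/EI
  point load 144.5 at a = 2.5: Pa²(3L − a)/(6EI) = 5268/EI
  UDL 33: wL⁴/(8EI) = 100708/EI
  δ_0 = 107295/EI
Flexibility coefficient — unit upward force at Y: δ_{YY} = L³/(3EI) = 651/EI.
The prop prevents deflection at Y: R_Y = δ_0/δ_{YY} = 107295/651 = 164.8 kN.
Vertical equilibrium: R_X = ΣP − R_Y = 557 − 164.8 = 392.2 kN.

R_X = 392.2 kN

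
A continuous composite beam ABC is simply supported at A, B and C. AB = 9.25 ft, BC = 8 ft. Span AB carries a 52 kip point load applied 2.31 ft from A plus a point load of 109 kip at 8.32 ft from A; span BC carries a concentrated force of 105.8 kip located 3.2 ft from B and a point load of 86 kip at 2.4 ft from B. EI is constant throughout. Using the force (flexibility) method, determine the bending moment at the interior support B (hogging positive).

M_B = 209 kip·ft

Insert a hinge at B; M_B is the redundant, and each span becomes simply supported.
Discontinuity in slope at B on the released structure — sum the simple-span end rotations:
  span AB: point load 52 at a = 2.31: Pab(L + a)/(6LEI) = 173.6/EI
  span AB: point load 109 at a = 8.32: Pab(L + a)/(6LEI) = 267/EI
  span BC: point load 105.8 at a = 3.2: Pab(L + b)/(6LEI) = 433.4/EI
  span BC: point load 86 at a = 2.4: Pab(L + b)/(6LEI) = 327.5/EI
  relative rotation θ_0 = (440.6 + 760.8)/EI = 1201/EI
A unit hogging moment at B produces rotation L₁/(3EI) + L₂/(3EI) = 5.75/EI.
Compatibility: M_B·(L₁+L₂)/(3EI) = θ_0, giving M_B = 209 kip·ft (hogging).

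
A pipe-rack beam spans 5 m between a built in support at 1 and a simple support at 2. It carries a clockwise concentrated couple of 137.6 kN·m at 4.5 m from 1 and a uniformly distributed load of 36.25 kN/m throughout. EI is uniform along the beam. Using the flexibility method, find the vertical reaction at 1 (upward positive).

Take the reaction at 2 as the redundant and release it; the primary structure is a cantilever fixed at 1.
Downward deflection at the released point 2 due to the loads:
  clockwise couple 137.6 at a = 4.5: M₀a(2L − a)/(2EI) = 1703/EI
  UDL 36.25: wL⁴/(8EI) = 2832/EI
  δ_0 = 4535/EI
Flexibility coefficient — unit upward force at 2: δ_{22} = L³/(3EI) = 41.67/EI.
Compatibility at 2: δ_0 − R_2·δ_{22} = 0, so R_2 = 4535/41.67 = 108.8 kN.
Vertical equilibrium: R_1 = ΣP − R_2 = 181.2 − 108.8 = 72.41 kN.

R_1 = 72.41 kN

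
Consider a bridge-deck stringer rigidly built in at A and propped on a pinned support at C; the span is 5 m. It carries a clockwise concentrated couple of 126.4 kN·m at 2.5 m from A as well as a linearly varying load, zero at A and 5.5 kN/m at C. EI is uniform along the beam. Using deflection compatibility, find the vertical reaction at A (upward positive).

Take the reaction at C as the redundant and release it; the primary structure is a cantilever fixed at A.
Free-end deflection of the primary structure under the applied loading (downward +):
  clockwise couple 126.4 at a = 2.5: M₀a(2L − a)/(2EI) = 1185/EI
  triangular load, peak 5.5 at the free end: 11w₀L⁴/(120EI) = 315.1/EI
  δ_0 = 1500/EI
Flexibility coefficient — unit upward force at C: δ_{CC} = L³/(3EI) = 41.67/EI.
The prop prevents deflection at C: R_C = δ_0/δ_{CC} = 1500/41.67 = 36 kN.
Vertical equilibrium: R_A = ΣP − R_C = 13.75 − 36 = -22.25 kN.

R_A = -22.25 kN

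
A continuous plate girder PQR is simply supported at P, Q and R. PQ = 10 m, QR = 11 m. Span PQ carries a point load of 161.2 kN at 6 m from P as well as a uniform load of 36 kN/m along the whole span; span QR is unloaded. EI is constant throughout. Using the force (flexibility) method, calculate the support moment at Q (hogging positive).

M_Q = 361.7 kN·m

Take M_Q as the redundant. Released structure: two simple spans PQ and QR with a hinge at Q.
Rotations at Q on the released spans (each span's end-slope, ×1/EI):
  span PQ: point load 161.2 at a = 6: Pab(L + a)/(6LEI) = 1032/EI
  span PQ: UDL 36: wL³/(24EI) = 1500/EI
  relative rotation θ_0 = (2532 + 0)/EI = 2532/EI
A unit hogging moment at Q produces rotation L₁/(3EI) + L₂/(3EI) = 7/EI.
Compatibility: M_Q·(L₁+L₂)/(3EI) = θ_0, giving M_Q = 361.7 kN·m (hogging).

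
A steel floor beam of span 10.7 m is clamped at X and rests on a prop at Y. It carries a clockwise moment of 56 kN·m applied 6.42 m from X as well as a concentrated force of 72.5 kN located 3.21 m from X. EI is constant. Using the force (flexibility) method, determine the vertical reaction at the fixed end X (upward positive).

Take the reaction at Y as the redundant and release it; the primary structure is a cantilever fixed at X.
Primary-structure tip deflection at Y by superposition:
  clockwise couple 56 at a = 6.42: M₀a(2L − a)/(2EI) = 2693/EI
  point load 72.5 at a = 3.21: Pa²(3L − a)/(6EI) = 3597/EI
  δ_0 = 6290/EI
Tip deflection under a unit load at Y: L³/(3EI) = 408.3/EI.
Compatibility at Y: δ_0 − R_Y·δ_{YY} = 0, so R_Y = 6290/408.3 = 15.4 kN.
Vertical equilibrium: R_X = ΣP − R_Y = 72.5 − 15.4 = 57.1 kN.

R_X = 57.1 kN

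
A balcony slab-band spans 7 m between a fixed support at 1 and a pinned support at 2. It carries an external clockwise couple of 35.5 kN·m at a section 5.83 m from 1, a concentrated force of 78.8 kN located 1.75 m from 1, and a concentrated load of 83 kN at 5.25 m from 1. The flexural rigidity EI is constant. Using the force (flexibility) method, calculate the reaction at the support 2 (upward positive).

Choose R_2 as the redundant. The primary structure is the cantilever fixed at 1.
Free-end deflection of the primary structure under the applied loading (downward +):
  clockwise couple 35.5 at a = 5.83: M₀a(2L − a)/(2EI) = 845.5/EI
  point load 78.8 at a = 1.75: Pa²(3L − a)/(6EI) = 774.3/EI
  point load 83 at a = 5.25: Pa²(3L − a)/(6EI) = 6005/EI
  δ_0 = 7625/EI
Flexibility coefficient — unit upward force at 2: δ_{22} = L³/(3EI) = 114.3/EI.
The prop prevents deflection at 2: R_2 = δ_0/δ_{22} = 7625/114.3 = 66.69 kN.

R_2 = 66.69 kN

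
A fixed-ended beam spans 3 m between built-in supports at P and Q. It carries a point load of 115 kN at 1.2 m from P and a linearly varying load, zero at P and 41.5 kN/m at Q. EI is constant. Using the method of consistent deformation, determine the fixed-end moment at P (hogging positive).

M_P = 62.13 kN·m

Release both end moments; the primary structure is a simply-supported span PQ with redundants M_P and M_Q.
End rotations of the released simple span under the applied load (×1/EI):
  at P: point load 115 at a = 1.2: Pab(L + b)/(6LEI) = 66.24/EI
  at Q: point load 115 at a = 1.2: Pab(L + a)/(6LEI) = 57.96/EI
  at P: triangular load, peak 41.5: 7w₀L³/(360EI) = 21.79/EI
  at Q: triangular load, peak 41.5: w₀L³/(45EI) = 24.9/EI
  θ_P0 = 88.03/EI,  θ_Q0 = 82.86/EI
Flexibility coefficients: a unit moment at one end gives L/(3EI) there and L/(6EI) at the far end, so f₁₁ = f₂₂ = 1/EI and f₁₂ = f₂₁ = 0.5/EI.
Compatibility — zero rotation at each built-in end:
  1 M_P + 0.5 M_Q = 88.03
  0.5 M_P + 1 M_Q = 82.86
Solving the pair gives M_P = 62.13 kN·m and M_Q = 51.8 kN·m (hogging).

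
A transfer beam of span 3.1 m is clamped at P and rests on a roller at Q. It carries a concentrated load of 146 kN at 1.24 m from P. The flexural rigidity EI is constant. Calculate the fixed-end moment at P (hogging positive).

M_P = 86.9 kN·m

Choose R_Q as the redundant. The primary structure is the cantilever fixed at P.
Free-end deflection of the primary structure under the applied loading (downward +):
  point load 146 at a = 1.24: Pa²(3L − a)/(6EI) = 301.6/EI
Flexibility coefficient — unit upward force at Q: δ_{QQ} = L³/(3EI) = 9.93/EI.
The prop prevents deflection at Q: R_Q = δ_0/δ_{QQ} = 301.6/9.93 = 30.37 kN.
Moment equilibrium about P: M_P = Σ(load moments about P) − R_Q·L = 181 − 30.37×3.1 = 86.9 kN·m.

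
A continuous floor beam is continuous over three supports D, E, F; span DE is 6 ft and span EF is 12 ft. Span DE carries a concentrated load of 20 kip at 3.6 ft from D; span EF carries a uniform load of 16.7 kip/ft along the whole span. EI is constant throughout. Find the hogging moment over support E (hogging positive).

Release continuity at E by inserting a hinge; the redundant is the internal moment M_E. The primary structure is two simply-supported spans DE and EF.
Rotations at E on the released spans (each span's end-slope, ×1/EI):
  span DE: point load 20 at a = 3.6: Pab(L + a)/(6LEI) = 46.08/EI
  span EF: UDL 16.7: wL³/(24EI) = 1202/EI
  relative rotation θ_0 = (46.08 + 1202)/EI = 1248/EI
A unit hogging moment at E produces rotation L₁/(3EI) + L₂/(3EI) = 6/EI.
Compatibility: M_E·(L₁+L₂)/(3EI) = θ_0, giving M_E = 208.1 kip·ft (hogging).

M_E = 208.1 kip·ft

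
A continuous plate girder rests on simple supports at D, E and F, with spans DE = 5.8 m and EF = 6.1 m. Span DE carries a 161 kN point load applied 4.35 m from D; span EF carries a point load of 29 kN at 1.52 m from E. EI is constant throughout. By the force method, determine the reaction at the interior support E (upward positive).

Take M_E as the redundant. Released structure: two simple spans DE and EF with a hinge at E.
Rotations at E on the released spans (each span's end-slope, ×1/EI):
  span DE: point load 161 at a = 4.35: Pab(L + a)/(6LEI) = 296.2/EI
  span EF: point load 29 at a = 1.52: Pab(L + b)/(6LEI) = 58.91/EI
  relative rotation θ_0 = (296.2 + 58.91)/EI = 355.1/EI
A unit hogging moment at E produces rotation L₁/(3EI) + L₂/(3EI) = 3.967/EI.
Compatibility: M_E·(L₁+L₂)/(3EI) = θ_0, giving M_E = 89.52 kN·m (hogging).
Span DE, ΣM about D with M_E applied at E: R_E^{DE}·5.8 = 700.4 + 89.52, so R_E^{DE} = 136.2 kN and R_D = 161 − 136.2 = 24.82 kN.
Span EF, ΣM about F: R_E^{EF}·6.1 = 132.8 + 89.52, so R_E^{EF} = 36.45 kN and R_F = 29 − 36.45 = -7.449 kN.
R_E = 136.2 + 36.45 = 172.6 kN.

R_E = 172.6 kN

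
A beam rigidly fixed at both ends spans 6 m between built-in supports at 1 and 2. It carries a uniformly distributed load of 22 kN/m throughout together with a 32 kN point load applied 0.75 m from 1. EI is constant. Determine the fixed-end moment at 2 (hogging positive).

Take the two fixed-end moments M_1, M_2 as redundants; the released structure is the simple span 12.
Simple-span end rotations at 1 and 2 under the given loads:
  at 1: UDL 22: wL³/(24EI) = 198/EI
  at 2: UDL 22: wL³/(24EI) = 198/EI
  at 1: point load 32 at a = 0.75: Pab(L + b)/(6LEI) = 39.38/EI
  at 2: point load 32 at a = 0.75: Pab(L + a)/(6LEI) = 23.62/EI
  θ_10 = 237.4/EI,  θ_20 = 221.6/EI
Flexibility coefficients: a unit moment at one end gives L/(3EI) there and L/(6EI) at the far end, so f₁₁ = f₂₂ = 2/EI and f₁₂ = f₂₁ = 1/EI.
Compatibility — zero rotation at each built-in end:
  2 M_1 + 1 M_2 = 237.4
  1 M_1 + 2 M_2 = 221.6
Solving the pair gives M_1 = 84.38 kN·m and M_2 = 68.62 kN·m (hogging).

M_2 = 68.62 kN·m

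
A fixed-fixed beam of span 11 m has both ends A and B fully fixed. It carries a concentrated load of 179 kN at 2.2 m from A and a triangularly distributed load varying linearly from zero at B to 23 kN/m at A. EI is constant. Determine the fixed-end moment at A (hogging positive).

M_A = 391.2 kN·m

Take the two fixed-end moments M_A, M_B as redundants; the released structure is the simple span AB.
On the primary (simply-supported) span, the end slopes from the loading are:
  at A: point load 179 at a = 2.2: Pab(L + b)/(6LEI) = 1040/EI
  at B: point load 179 at a = 2.2: Pab(L + a)/(6LEI) = 693.1/EI
  at A: triangular load, peak 23: w₀L³/(45EI) = 680.3/EI
  at B: triangular load, peak 23: 7w₀L³/(360EI) = 595.3/EI
  θ_A0 = 1720/EI,  θ_B0 = 1288/EI
Flexibility coefficients: a unit moment at one end gives L/(3EI) there and L/(6EI) at the far end, so f₁₁ = f₂₂ = 3.667/EI and f₁₂ = f₂₁ = 1.833/EI.
Compatibility — zero rotation at each built-in end:
  3.667 M_A + 1.833 M_B = 1720
  1.833 M_A + 3.667 M_B = 1288
Solving the pair gives M_A = 391.2 kN·m and M_B = 155.8 kN·m (hogging).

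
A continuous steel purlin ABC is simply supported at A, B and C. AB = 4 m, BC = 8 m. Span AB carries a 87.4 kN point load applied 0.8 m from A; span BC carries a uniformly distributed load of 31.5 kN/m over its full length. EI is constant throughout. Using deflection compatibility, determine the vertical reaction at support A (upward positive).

R_A = 25.12 kN

Take M_B as the redundant. Released structure: two simple spans AB and BC with a hinge at B.
Discontinuity in slope at B on the released structure — sum the simple-span end rotations:
  span AB: point load 87.4 at a = 0.8: Pab(L + a)/(6LEI) = 44.75/EI
  span BC: UDL 31.5: wL³/(24EI) = 672/EI
  relative rotation θ_0 = (44.75 + 672)/EI = 716.7/EI
A unit hogging moment at B produces rotation L₁/(3EI) + L₂/(3EI) = 4/EI.
Slope continuity at B: θ_0 = M_B·4/EI, so M_B = 716.7/4 = 179.2 kN·m (hogging).
Span AB, ΣM about A with M_B applied at B: R_B^{AB}·4 = 69.92 + 179.2, so R_B^{AB} = 62.28 kN and R_A = 87.4 − 62.28 = 25.12 kN.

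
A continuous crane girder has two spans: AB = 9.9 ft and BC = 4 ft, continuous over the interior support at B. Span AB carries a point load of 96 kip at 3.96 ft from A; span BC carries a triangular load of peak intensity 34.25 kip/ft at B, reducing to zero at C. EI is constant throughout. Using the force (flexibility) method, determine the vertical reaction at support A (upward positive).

Insert a hinge at B; M_B is the redundant, and each span becomes simply supported.
Rotations at B on the released spans (each span's end-slope, ×1/EI):
  span AB: point load 96 at a = 3.96: Pab(L + a)/(6LEI) = 526.9/EI
  span BC: triangular load, peak 34.25: w₀L³/(45EI) = 48.71/EI
  relative rotation θ_0 = (526.9 + 48.71)/EI = 575.6/EI
A unit hogging moment at B produces rotation L₁/(3EI) + L₂/(3EI) = 4.633/EI.
Slope continuity at B: θ_0 = M_B·4.633/EI, so M_B = 575.6/4.633 = 124.2 kip·ft (hogging).
Span AB, ΣM about A with M_B applied at B: R_B^{AB}·9.9 = 380.2 + 124.2, so R_B^{AB} = 50.95 kip and R_A = 96 − 50.95 = 45.05 kip.

R_A = 45.05 kip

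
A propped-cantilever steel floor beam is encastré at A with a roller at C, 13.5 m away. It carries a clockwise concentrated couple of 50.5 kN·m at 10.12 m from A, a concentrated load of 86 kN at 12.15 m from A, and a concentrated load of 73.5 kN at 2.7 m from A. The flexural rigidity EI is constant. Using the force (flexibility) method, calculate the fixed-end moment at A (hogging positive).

Choose R_C as the redundant. The primary structure is the cantilever fixed at A.
Deflection at C on the released cantilever, summing each load's contribution:
  clockwise couple 50.5 at a = 10.12: M₀a(2L − a)/(2EI) = 4313/EI
  point load 86 at a = 12.15: Pa²(3L − a)/(6EI) = 59986/EI
  point load 73.5 at a = 2.7: Pa²(3L − a)/(6EI) = 3376/EI
  δ_0 = 67675/EI
Flexibility coefficient — unit upward force at C: δ_{CC} = L³/(3EI) = 820.1/EI.
The prop prevents deflection at C: R_C = δ_0/δ_{CC} = 67675/820.1 = 82.52 kN.
Moment equilibrium about A: M_A = Σ(load moments about A) − R_C·L = 1294 − 82.52×13.5 = 179.9 kN·m.

M_A = 179.9 kN·m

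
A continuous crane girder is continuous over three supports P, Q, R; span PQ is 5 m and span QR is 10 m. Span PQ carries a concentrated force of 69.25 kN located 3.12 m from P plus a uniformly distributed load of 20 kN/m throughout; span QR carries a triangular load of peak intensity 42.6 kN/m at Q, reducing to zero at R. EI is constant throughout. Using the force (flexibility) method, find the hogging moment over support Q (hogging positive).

M_Q = 232.2 kN·m

Release continuity at Q by inserting a hinge; the redundant is the internal moment M_Q. The primary structure is two simply-supported spans PQ and QR.
Rotations at Q on the released spans (each span's end-slope, ×1/EI):
  span PQ: point load 69.25 at a = 3.12: Pab(L + a)/(6LEI) = 109.9/EI
  span PQ: UDL 20: wL³/(24EI) = 104.2/EI
  span QR: triangular load, peak 42.6: w₀L³/(45EI) = 946.7/EI
  relative rotation θ_0 = (214.1 + 946.7)/EI = 1161/EI
A unit hogging moment at Q produces rotation L₁/(3EI) + L₂/(3EI) = 5/EI.
Slope continuity at Q: θ_0 = M_Q·5/EI, so M_Q = 1161/5 = 232.2 kN·m (hogging).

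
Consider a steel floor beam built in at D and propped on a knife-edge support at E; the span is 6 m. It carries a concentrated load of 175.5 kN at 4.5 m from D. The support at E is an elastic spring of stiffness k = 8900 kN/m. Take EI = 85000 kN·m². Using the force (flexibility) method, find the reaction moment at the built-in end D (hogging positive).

M_D = 201.4 kN·m

Remove the prop at E; the released (primary) structure is a cantilever built in at D.
Downward deflection at the released point E due to the loads:
  point load 175.5 at a = 4.5: Pa²(3L − a)/(6EI) = 7996/EI
Tip deflection under a unit load at E: L³/(3EI) = 72/EI.
With EI = 85000 kN·m²: δ_0 = 0.094073 m and δ_{EE} = 0.000847 m/kN.
Compatibility — the spring shortens by R_E/k under the reaction it provides: δ_0 − R_E·δ_{EE} = R_E/k. With 1/k = 0.000112 m/kN, R_E = δ_0 / (δ_{EE} + 1/k) = 0.094073 / (0.000847 + 0.000112) = 98.05 kN.
Moment equilibrium about D: M_D = Σ(load moments about D) − R_E·L = 789.8 − 98.05×6 = 201.4 kN·m.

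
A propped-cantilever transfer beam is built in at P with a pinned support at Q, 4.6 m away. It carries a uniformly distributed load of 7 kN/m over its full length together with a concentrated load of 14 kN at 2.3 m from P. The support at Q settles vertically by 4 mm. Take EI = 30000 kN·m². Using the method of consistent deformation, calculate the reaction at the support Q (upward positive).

R_Q = 12.75 kN

Take the reaction at Q as the redundant and release it; the primary structure is a cantilever fixed at P.
Deflection at Q on the released cantilever, summing each load's contribution:
  UDL 7: wL⁴/(8EI) = 391.8/EI
  point load 14 at a = 2.3: Pa²(3L − a)/(6EI) = 141.9/EI
  δ_0 = 533.7/EI
Tip deflection under a unit load at Q: L³/(3EI) = 32.45/EI.
With EI = 30000 kN·m²: δ_0 = 0.017791 m and δ_{QQ} = 0.001082 m/kN.
Compatibility — the beam at Q must follow the support down by 0.004 m: δ_0 − R_Q·δ_{QQ} = 0.004, so R_Q = (0.017791 − 0.004)/0.001082 = 12.75 kN.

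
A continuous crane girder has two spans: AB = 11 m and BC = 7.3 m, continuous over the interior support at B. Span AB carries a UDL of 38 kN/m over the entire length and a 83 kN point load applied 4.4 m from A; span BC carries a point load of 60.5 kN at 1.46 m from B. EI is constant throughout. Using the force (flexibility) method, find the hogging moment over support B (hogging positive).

Insert a hinge at B; M_B is the redundant, and each span becomes simply supported.
Discontinuity in slope at B on the released structure — sum the simple-span end rotations:
  span AB: UDL 38: wL³/(24EI) = 2107/EI
  span AB: point load 83 at a = 4.4: Pab(L + a)/(6LEI) = 562.4/EI
  span BC: point load 60.5 at a = 1.46: Pab(L + b)/(6LEI) = 154.8/EI
  relative rotation θ_0 = (2670 + 154.8)/EI = 2825/EI
A unit hogging moment at B produces rotation L₁/(3EI) + L₂/(3EI) = 6.1/EI.
Slope continuity at B: θ_0 = M_B·6.1/EI, so M_B = 2825/6.1 = 463 kN·m (hogging).

M_B = 463 kN·m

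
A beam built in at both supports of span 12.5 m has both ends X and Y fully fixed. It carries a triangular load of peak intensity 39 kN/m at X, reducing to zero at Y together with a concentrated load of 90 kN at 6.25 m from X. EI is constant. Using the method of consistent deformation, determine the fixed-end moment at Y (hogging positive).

M_Y = 343.8 kN·m

Take the two fixed-end moments M_X, M_Y as redundants; the released structure is the simple span XY.
Simple-span end rotations at X and Y under the given loads:
  at X: triangular load, peak 39: w₀L³/(45EI) = 1693/EI
  at Y: triangular load, peak 39: 7w₀L³/(360EI) = 1481/EI
  at X: point load 90 at a = 6.25: Pab(L + b)/(6LEI) = 878.9/EI
  at Y: point load 90 at a = 6.25: Pab(L + a)/(6LEI) = 878.9/EI
  θ_X0 = 2572/EI,  θ_Y0 = 2360/EI
Flexibility coefficients: a unit moment at one end gives L/(3EI) there and L/(6EI) at the far end, so f₁₁ = f₂₂ = 4.167/EI and f₁₂ = f₂₁ = 2.083/EI.
Compatibility — zero rotation at each built-in end:
  4.167 M_X + 2.083 M_Y = 2572
  2.083 M_X + 4.167 M_Y = 2360
Solving the pair gives M_X = 445.3 kN·m and M_Y = 343.8 kN·m (hogging).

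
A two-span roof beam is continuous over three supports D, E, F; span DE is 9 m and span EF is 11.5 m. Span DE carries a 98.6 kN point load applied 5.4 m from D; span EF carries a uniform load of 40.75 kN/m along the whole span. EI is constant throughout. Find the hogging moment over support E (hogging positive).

M_E = 452.7 kN·m

Take M_E as the redundant. Released structure: two simple spans DE and EF with a hinge at E.
Discontinuity in slope at E on the released structure — sum the simple-span end rotations:
  span DE: point load 98.6 at a = 5.4: Pab(L + a)/(6LEI) = 511.1/EI
  span EF: UDL 40.75: wL³/(24EI) = 2582/EI
  relative rotation θ_0 = (511.1 + 2582)/EI = 3093/EI
A unit hogging moment at E produces rotation L₁/(3EI) + L₂/(3EI) = 6.833/EI.
Compatibility: M_E·(L₁+L₂)/(3EI) = θ_0, giving M_E = 452.7 kN·m (hogging).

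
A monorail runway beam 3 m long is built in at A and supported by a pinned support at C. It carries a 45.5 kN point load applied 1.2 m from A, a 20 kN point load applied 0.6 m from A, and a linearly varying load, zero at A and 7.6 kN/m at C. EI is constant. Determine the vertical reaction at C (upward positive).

Remove the prop at C; the released (primary) structure is a cantilever built in at A.
Downward deflection at the released point C due to the loads:
  point load 45.5 at a = 1.2: Pa²(3L − a)/(6EI) = 85.18/EI
  point load 20 at a = 0.6: Pa²(3L − a)/(6EI) = 10.08/EI
  triangular load, peak 7.6 at the free end: 11w₀L⁴/(120EI) = 56.43/EI
  δ_0 = 151.7/EI
Flexibility coefficient — unit upward force at C: δ_{CC} = L³/(3EI) = 9/EI.
Compatibility at C: δ_0 − R_C·δ_{CC} = 0, so R_C = 151.7/9 = 16.85 kN.

R_C = 16.85 kN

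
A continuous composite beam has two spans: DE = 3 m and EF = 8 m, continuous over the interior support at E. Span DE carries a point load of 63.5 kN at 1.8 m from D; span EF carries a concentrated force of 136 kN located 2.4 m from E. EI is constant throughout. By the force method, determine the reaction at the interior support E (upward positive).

Take M_E as the redundant. Released structure: two simple spans DE and EF with a hinge at E.
Rotations at E on the released spans (each span's end-slope, ×1/EI):
  span DE: point load 63.5 at a = 1.8: Pab(L + a)/(6LEI) = 36.58/EI
  span EF: point load 136 at a = 2.4: Pab(L + b)/(6LEI) = 517.9/EI
  relative rotation θ_0 = (36.58 + 517.9)/EI = 554.5/EI
A unit hogging moment at E produces rotation L₁/(3EI) + L₂/(3EI) = 3.667/EI.
Slope continuity at E: θ_0 = M_E·3.667/EI, so M_E = 554.5/3.667 = 151.2 kN·m (hogging).
Span DE, ΣM about D with M_E applied at E: R_E^{DE}·3 = 114.3 + 151.2, so R_E^{DE} = 88.51 kN and R_D = 63.5 − 88.51 = -25.01 kN.
Span EF, ΣM about F: R_E^{EF}·8 = 761.6 + 151.2, so R_E^{EF} = 114.1 kN and R_F = 136 − 114.1 = 21.9 kN.
R_E = 88.51 + 114.1 = 202.6 kN.

R_E = 202.6 kN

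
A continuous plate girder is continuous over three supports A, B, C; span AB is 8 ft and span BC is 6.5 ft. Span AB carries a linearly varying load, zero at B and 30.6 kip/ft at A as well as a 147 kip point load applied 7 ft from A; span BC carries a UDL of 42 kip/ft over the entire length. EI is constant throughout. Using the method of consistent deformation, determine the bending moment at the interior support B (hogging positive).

Take M_B as the redundant. Released structure: two simple spans AB and BC with a hinge at B.
End slopes at the hinge B, treating each span as simply supported:
  span AB: triangular load, peak 30.6: 7w₀L³/(360EI) = 304.6/EI
  span AB: point load 147 at a = 7: Pab(L + a)/(6LEI) = 321.6/EI
  span BC: UDL 42: wL³/(24EI) = 480.6/EI
  relative rotation θ_0 = (626.2 + 480.6)/EI = 1107/EI
A unit hogging moment at B produces rotation L₁/(3EI) + L₂/(3EI) = 4.833/EI.
Slope continuity at B: θ_0 = M_B·4.833/EI, so M_B = 1107/4.833 = 229 kip·ft (hogging).

M_B = 229 kip·ft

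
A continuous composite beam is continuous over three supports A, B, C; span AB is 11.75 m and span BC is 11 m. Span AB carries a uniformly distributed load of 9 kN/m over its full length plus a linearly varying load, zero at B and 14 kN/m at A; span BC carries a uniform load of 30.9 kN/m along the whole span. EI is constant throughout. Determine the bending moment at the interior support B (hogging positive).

M_B = 364.4 kN·m

Take M_B as the redundant. Released structure: two simple spans AB and BC with a hinge at B.
End slopes at the hinge B, treating each span as simply supported:
  span AB: UDL 9: wL³/(24EI) = 608.3/EI
  span AB: triangular load, peak 14: 7w₀L³/(360EI) = 441.6/EI
  span BC: UDL 30.9: wL³/(24EI) = 1714/EI
  relative rotation θ_0 = (1050 + 1714)/EI = 2764/EI
A unit hogging moment at B produces rotation L₁/(3EI) + L₂/(3EI) = 7.583/EI.
Compatibility: M_B·(L₁+L₂)/(3EI) = θ_0, giving M_B = 364.4 kN·m (hogging).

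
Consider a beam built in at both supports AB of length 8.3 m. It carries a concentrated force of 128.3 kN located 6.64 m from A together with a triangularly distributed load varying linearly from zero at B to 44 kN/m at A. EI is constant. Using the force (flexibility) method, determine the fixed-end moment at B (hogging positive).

Release both end moments; the primary structure is a simply-supported span AB with redundants M_A and M_B.
End rotations of the released simple span under the applied load (×1/EI):
  at A: point load 128.3 at a = 6.64: Pab(L + b)/(6LEI) = 282.8/EI
  at B: point load 128.3 at a = 6.64: Pab(L + a)/(6LEI) = 424.3/EI
  at A: triangular load, peak 44: w₀L³/(45EI) = 559.1/EI
  at B: triangular load, peak 44: 7w₀L³/(360EI) = 489.2/EI
  θ_A0 = 841.9/EI,  θ_B0 = 913.4/EI
Flexibility coefficients: a unit moment at one end gives L/(3EI) there and L/(6EI) at the far end, so f₁₁ = f₂₂ = 2.767/EI and f₁₂ = f₂₁ = 1.383/EI.
Compatibility — zero rotation at each built-in end:
  2.767 M_A + 1.383 M_B = 841.9
  1.383 M_A + 2.767 M_B = 913.4
Solving the pair gives M_A = 185.6 kN·m and M_B = 237.3 kN·m (hogging).

M_B = 237.3 kN·m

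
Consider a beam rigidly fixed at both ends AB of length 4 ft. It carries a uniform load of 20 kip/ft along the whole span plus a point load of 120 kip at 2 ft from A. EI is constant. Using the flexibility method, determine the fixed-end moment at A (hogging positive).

M_A = 86.67 kip·ft

Release both end moments; the primary structure is a simply-supported span AB with redundants M_A and M_B.
On the primary (simply-supported) span, the end slopes from the loading are:
  at A: UDL 20: wL³/(24EI) = 53.33/EI
  at B: UDL 20: wL³/(24EI) = 53.33/EI
  at A: point load 120 at a = 2: Pab(L + b)/(6LEI) = 120/EI
  at B: point load 120 at a = 2: Pab(L + a)/(6LEI) = 120/EI
  θ_A0 = 173.3/EI,  θ_B0 = 173.3/EI
Flexibility coefficients: a unit moment at one end gives L/(3EI) there and L/(6EI) at the far end, so f₁₁ = f₂₂ = 1.333/EI and f₁₂ = f₂₁ = 0.6667/EI.
Compatibility — zero rotation at each built-in end:
  1.333 M_A + 0.6667 M_B = 173.3
  0.6667 M_A + 1.333 M_B = 173.3
Solving the pair gives M_A = 86.67 kip·ft and M_B = 86.67 kip·ft (hogging).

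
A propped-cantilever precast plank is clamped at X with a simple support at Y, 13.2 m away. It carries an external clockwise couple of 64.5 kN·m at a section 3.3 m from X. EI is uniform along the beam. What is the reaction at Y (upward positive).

R_Y = 3.207 kN

Remove the prop at Y; the released (primary) structure is a cantilever built in at X.
Downward deflection at the released point Y due to the loads:
  clockwise couple 64.5 at a = 3.3: M₀a(2L − a)/(2EI) = 2458/EI
Tip deflection under a unit load at Y: L³/(3EI) = 766.7/EI.
Compatibility at Y: δ_0 − R_Y·δ_{YY} = 0, so R_Y = 2458/766.7 = 3.207 kN.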